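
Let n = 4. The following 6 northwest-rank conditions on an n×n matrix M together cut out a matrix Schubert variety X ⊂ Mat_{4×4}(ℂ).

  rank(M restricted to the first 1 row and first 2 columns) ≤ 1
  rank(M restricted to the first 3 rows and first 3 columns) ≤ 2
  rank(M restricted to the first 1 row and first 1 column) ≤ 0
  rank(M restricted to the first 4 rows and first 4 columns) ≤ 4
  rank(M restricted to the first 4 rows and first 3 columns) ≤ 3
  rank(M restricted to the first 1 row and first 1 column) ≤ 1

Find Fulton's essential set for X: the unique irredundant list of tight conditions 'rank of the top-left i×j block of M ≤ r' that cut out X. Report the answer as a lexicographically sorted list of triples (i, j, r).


Reconstructing r_w from the 6 given conditions:

  0 | 1 | 1 | 1
  1 | 2 | 2 | 2
  1 | 2 | 2 | 3
  1 | 2 | 3 | 4

reading off 1-entries of Δ²R: w = (2, 1, 4, 3).

2 SE-corners of the 2-cell Rothe diagram give Ess(w):

[(1, 1, 0), (3, 3, 2)]


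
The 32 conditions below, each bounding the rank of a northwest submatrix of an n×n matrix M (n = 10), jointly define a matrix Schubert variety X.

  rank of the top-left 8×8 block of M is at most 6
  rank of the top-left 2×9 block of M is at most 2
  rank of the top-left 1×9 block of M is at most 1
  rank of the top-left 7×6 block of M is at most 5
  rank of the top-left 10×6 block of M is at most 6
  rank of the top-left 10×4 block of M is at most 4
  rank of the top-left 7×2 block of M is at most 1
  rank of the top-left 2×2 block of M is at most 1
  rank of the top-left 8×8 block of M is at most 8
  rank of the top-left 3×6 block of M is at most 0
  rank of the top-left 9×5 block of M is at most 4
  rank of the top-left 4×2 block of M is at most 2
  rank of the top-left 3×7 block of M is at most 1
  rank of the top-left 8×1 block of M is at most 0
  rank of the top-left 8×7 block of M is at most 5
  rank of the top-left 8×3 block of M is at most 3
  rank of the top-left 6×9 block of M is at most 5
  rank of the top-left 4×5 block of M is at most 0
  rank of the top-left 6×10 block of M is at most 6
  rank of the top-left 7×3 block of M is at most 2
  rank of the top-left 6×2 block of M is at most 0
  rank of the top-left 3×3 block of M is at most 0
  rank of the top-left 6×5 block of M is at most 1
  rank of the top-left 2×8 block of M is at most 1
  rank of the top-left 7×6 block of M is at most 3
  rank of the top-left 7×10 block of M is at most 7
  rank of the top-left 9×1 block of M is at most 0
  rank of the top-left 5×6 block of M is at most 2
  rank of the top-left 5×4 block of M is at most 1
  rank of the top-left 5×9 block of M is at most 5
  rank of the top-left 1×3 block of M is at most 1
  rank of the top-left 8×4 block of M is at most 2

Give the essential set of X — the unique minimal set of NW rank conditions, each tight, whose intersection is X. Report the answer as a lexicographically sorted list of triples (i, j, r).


The tightest implied rank at each (i,j), from the 32 conditions:

  R[1]: 0 | 0 | 0 | 0 | 0 | 0 | 1 | 1 | 1 | 1
  R[2]: 0 | 0 | 0 | 0 | 0 | 0 | 1 | 1 | 2 | 2
  R[3]: 0 | 0 | 0 | 0 | 0 | 0 | 1 | 2 | 3 | 3
  R[4]: 0 | 0 | 0 | 0 | 0 | 1 | 2 | 3 | 4 | 4
  R[5]: 0 | 0 | 1 | 1 | 1 | 2 | 3 | 4 | 5 | 5
  R[6]: 0 | 0 | 1 | 1 | 1 | 2 | 3 | 4 | 5 | 6
  R[7]: 0 | 1 | 2 | 2 | 2 | 3 | 4 | 5 | 6 | 7
  R[8]: 0 | 1 | 2 | 2 | 3 | 4 | 5 | 6 | 7 | 8
  R[9]: 0 | 1 | 2 | 3 | 4 | 5 | 6 | 7 | 8 | 9
  R[10]: 1 | 2 | 3 | 4 | 5 | 6 | 7 | 8 | 9 | 10

giving w = (7, 9, 8, 6, 3, 10, 2, 5, 4, 1) via Δ²R.

|D(w)|=34, |Ess(w)|=7:

[(2, 8, 1), (3, 6, 0), (4, 5, 0), (6, 2, 0), (6, 5, 1), (8, 4, 2), (9, 1, 0)]


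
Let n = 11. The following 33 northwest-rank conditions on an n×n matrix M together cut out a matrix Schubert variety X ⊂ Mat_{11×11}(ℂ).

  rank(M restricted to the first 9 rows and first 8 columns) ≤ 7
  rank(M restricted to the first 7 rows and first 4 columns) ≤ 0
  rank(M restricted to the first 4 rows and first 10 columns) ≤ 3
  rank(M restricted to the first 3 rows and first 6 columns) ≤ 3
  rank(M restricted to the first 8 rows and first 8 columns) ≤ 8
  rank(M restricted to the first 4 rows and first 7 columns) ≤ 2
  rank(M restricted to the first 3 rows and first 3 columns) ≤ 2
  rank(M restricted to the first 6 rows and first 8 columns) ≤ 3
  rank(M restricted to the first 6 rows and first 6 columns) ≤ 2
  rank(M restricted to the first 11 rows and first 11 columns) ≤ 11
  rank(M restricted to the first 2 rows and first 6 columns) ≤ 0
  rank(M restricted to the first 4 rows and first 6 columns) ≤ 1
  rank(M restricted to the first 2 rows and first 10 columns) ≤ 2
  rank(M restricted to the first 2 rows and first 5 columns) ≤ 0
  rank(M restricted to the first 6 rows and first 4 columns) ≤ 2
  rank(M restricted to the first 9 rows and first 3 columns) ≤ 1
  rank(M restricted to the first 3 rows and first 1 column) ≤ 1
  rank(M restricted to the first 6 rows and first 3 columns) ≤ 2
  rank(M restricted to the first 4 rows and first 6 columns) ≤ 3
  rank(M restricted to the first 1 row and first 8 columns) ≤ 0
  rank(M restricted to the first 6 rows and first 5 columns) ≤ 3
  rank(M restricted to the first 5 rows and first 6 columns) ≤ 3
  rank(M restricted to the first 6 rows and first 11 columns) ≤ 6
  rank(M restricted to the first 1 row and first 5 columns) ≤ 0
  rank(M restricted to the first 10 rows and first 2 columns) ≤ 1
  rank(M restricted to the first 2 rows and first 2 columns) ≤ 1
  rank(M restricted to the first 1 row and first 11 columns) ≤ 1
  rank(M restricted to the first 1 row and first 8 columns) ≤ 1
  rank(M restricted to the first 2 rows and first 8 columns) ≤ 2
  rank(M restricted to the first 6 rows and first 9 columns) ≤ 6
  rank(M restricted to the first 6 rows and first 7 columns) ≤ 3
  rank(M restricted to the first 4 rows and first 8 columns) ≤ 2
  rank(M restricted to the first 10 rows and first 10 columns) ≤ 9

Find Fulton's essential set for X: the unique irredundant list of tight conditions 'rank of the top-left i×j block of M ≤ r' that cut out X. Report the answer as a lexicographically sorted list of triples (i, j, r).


Recovering R(i,j) via the rank-extension bound from the 33 conditions:

  R[1]: 0, 0, 0, 0, 0, 0, 0, 0, 1, 1, 1
  R[2]: 0, 0, 0, 0, 0, 0, 1, 1, 2, 2, 2
  R[3]: 0, 0, 0, 0, 1, 1, 2, 2, 3, 3, 3
  R[4]: 0, 0, 0, 0, 1, 1, 2, 2, 3, 3, 4
  R[5]: 0, 0, 0, 0, 1, 2, 3, 3, 4, 4, 5
  R[6]: 0, 0, 0, 0, 1, 2, 3, 3, 4, 5, 6
  R[7]: 0, 0, 0, 0, 1, 2, 3, 4, 5, 6, 7
  R[8]: 1, 1, 1, 1, 2, 3, 4, 5, 6, 7, 8
  R[9]: 1, 1, 1, 2, 3, 4, 5, 6, 7, 8, 9
  R[10]: 1, 1, 2, 3, 4, 5, 6, 7, 8, 9, 10
  R[11]: 1, 2, 3, 4, 5, 6, 7, 8, 9, 10, 11

so w = (9, 7, 5, 11, 6, 10, 8, 1, 4, 3, 2).

Fulton essential set (9 of the 41 Rothe cells):

[(1, 8, 0), (2, 6, 0), (4, 6, 1), (4, 8, 2), (4, 10, 3), (6, 8, 3), (7, 4, 0), (9, 3, 1), (10, 2, 1)]


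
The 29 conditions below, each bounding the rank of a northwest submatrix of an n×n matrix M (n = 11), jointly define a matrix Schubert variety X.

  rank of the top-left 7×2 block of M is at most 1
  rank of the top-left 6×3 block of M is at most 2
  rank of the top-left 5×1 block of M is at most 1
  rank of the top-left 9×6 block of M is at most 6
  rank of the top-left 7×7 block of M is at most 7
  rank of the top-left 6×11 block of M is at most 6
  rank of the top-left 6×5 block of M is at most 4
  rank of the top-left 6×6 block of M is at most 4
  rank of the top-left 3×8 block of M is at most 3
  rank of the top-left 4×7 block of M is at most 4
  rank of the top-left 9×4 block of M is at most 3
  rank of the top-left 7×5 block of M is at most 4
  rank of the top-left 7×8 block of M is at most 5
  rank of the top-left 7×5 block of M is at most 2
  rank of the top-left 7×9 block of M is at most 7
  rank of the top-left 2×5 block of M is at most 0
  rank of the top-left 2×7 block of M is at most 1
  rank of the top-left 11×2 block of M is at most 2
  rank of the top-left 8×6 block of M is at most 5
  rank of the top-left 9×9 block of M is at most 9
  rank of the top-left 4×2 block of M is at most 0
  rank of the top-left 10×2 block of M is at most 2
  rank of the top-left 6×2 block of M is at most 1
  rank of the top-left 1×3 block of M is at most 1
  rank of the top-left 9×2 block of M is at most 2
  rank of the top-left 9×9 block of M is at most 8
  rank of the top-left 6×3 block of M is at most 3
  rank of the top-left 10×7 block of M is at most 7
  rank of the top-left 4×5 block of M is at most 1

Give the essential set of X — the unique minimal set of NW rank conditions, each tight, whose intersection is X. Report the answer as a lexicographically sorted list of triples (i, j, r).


Computing R[i][j] = min implied NW-rank bound (n=11, 29 conditions):

  0 0 0 0 0 1 1 1 1 1 1
  0 0 0 0 0 1 1 2 2 2 2
  0 0 1 1 1 2 2 3 3 3 3
  0 0 1 1 1 2 3 4 4 4 4
  1 1 2 2 2 3 4 5 5 5 5
  1 1 2 2 2 3 4 5 6 6 6
  1 1 2 2 2 3 4 5 6 7 7
  1 2 3 3 3 4 5 6 7 8 8
  1 2 3 3 4 5 6 7 8 9 9
  1 2 3 4 5 6 7 8 9 10 10
  1 2 3 4 5 6 7 8 9 10 11

reading off 1-entries of Δ²R: w = (6, 8, 3, 7, 1, 9, 10, 2, 5, 4, 11).

|D(w)|=24, |Ess(w)|=7:

[(2, 5, 0), (2, 7, 1), (4, 2, 0), (4, 5, 1), (7, 2, 1), (7, 5, 2), (9, 4, 3)]


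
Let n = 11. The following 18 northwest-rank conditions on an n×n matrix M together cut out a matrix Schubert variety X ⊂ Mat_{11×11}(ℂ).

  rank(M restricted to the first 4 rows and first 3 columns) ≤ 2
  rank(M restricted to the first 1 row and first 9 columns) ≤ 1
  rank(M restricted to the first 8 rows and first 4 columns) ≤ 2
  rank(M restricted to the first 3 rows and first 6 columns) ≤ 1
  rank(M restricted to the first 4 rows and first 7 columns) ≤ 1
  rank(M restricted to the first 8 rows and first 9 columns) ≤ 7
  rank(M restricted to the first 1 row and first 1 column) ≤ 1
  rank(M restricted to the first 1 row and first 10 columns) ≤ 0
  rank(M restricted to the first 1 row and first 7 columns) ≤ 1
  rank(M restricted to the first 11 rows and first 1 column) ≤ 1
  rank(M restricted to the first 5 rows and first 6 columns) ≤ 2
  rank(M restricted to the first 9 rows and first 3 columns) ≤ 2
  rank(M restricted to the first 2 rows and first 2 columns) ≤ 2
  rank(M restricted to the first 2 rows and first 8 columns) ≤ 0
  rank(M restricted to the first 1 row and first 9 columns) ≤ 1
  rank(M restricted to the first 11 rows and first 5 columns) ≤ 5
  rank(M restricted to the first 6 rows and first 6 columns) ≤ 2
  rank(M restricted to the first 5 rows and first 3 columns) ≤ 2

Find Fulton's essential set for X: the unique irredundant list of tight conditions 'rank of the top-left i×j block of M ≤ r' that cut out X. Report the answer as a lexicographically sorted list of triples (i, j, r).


Recovering R(i,j) via the rank-extension bound from the 18 conditions:

  row 1: 0  0  0  0  0  0  0  0  0  0  1
  row 2: 0  0  0  0  0  0  0  0  1  1  2
  row 3: 1  1  1  1  1  1  1  1  2  2  3
  row 4: 1  1  1  1  1  1  1  2  3  3  4
  row 5: 1  2  2  2  2  2  2  3  4  4  5
  row 6: 1  2  2  2  2  2  3  4  5  5  6
  row 7: 1  2  2  2  3  3  4  5  6  6  7
  row 8: 1  2  2  2  3  4  5  6  7  7  8
  row 9: 1  2  2  3  4  5  6  7  8  8  9
  row 10: 1  2  3  4  5  6  7  8  9  9  10
  row 11: 1  2  3  4  5  6  7  8  9  10  11

so w = (11, 9, 1, 8, 2, 7, 5, 6, 4, 3, 10).

ℓ(w)=33; the 6 essential cells (i,j,r):

[(1, 10, 0), (2, 8, 0), (4, 7, 1), (6, 6, 2), (8, 4, 2), (9, 3, 2)]


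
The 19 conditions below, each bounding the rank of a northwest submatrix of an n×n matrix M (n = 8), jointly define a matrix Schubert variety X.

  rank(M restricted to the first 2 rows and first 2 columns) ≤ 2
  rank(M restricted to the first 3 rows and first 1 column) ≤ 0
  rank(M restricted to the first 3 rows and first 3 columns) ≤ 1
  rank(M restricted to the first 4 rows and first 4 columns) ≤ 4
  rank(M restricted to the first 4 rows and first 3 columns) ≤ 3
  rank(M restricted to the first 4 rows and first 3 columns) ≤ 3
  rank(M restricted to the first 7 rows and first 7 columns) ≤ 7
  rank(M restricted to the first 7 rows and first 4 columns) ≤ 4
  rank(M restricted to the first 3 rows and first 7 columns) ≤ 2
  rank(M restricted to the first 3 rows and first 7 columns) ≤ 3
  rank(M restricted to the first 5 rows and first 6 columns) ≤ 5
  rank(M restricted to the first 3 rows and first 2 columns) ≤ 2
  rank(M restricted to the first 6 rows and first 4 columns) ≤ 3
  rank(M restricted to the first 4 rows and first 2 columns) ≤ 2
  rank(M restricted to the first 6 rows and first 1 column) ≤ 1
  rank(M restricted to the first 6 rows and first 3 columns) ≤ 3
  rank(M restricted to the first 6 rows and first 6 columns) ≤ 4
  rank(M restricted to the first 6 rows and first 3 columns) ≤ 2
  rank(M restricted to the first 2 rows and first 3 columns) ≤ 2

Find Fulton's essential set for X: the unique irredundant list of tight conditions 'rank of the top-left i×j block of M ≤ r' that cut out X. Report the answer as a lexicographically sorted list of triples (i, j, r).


Rank table r_w(8×8) implied by the 19 constraints:

  R[1]: 0, 1, 1, 1, 1, 1, 1, 1
  R[2]: 0, 1, 1, 2, 2, 2, 2, 2
  R[3]: 0, 1, 1, 2, 2, 2, 2, 3
  R[4]: 1, 2, 2, 3, 3, 3, 3, 4
  R[5]: 1, 2, 2, 3, 4, 4, 4, 5
  R[6]: 1, 2, 2, 3, 4, 4, 5, 6
  R[7]: 1, 2, 3, 4, 5, 5, 6, 7
  R[8]: 1, 2, 3, 4, 5, 6, 7, 8

second differences of R give the permutation w = (2, 4, 8, 1, 5, 7, 3, 6).

5 SE-corners of the 11-cell Rothe diagram give Ess(w):

[(3, 1, 0), (3, 3, 1), (3, 7, 2), (6, 3, 2), (6, 6, 4)]


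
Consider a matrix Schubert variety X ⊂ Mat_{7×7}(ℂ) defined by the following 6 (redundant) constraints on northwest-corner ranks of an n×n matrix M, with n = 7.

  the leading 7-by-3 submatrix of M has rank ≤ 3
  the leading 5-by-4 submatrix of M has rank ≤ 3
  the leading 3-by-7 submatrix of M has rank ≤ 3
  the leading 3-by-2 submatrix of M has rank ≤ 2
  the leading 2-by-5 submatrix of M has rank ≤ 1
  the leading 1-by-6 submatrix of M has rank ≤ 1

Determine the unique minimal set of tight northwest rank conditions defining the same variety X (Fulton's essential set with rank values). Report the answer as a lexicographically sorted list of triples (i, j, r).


The tightest implied rank at each (i,j), from the 6 conditions:

  i=1: 1 1 1 1 1 1 1
  i=2: 1 1 1 1 1 2 2
  i=3: 1 2 2 2 2 3 3
  i=4: 1 2 3 3 3 4 4
  i=5: 1 2 3 3 4 5 5
  i=6: 1 2 3 4 5 6 6
  i=7: 1 2 3 4 5 6 7

so w = (1, 6, 2, 3, 5, 4, 7).

Rothe diagram D(w) (5 cells), 2 SE-corners (essential conditions):

[(2, 5, 1), (5, 4, 3)]


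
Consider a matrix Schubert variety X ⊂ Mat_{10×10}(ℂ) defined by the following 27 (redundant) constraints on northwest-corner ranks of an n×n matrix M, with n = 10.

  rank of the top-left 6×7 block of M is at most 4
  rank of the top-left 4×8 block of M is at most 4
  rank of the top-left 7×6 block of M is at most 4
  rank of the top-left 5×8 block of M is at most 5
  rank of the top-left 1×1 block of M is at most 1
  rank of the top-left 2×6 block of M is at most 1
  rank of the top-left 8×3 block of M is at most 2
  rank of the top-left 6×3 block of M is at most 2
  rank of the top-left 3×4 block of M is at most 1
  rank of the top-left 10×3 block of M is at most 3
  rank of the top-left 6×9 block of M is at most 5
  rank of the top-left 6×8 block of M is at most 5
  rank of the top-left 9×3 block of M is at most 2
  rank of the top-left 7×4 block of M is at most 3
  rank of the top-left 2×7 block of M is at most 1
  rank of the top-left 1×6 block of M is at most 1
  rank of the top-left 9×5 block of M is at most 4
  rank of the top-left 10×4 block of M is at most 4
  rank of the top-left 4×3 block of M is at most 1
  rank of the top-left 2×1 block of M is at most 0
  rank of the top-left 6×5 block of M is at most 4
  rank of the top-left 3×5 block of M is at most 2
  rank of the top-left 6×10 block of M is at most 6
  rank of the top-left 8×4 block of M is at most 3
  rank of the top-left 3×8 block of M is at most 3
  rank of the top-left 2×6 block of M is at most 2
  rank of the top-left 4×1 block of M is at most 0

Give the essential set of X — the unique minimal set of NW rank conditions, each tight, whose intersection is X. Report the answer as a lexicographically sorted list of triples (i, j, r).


Rank table r_w(10×10) implied by the 27 constraints:

  R[1]: 0, 1, 1, 1, 1, 1, 1, 1, 1, 1
  R[2]: 0, 1, 1, 1, 1, 1, 1, 2, 2, 2
  R[3]: 0, 1, 1, 1, 2, 2, 2, 3, 3, 3
  R[4]: 0, 1, 1, 2, 3, 3, 3, 4, 4, 4
  R[5]: 1, 2, 2, 3, 4, 4, 4, 5, 5, 5
  R[6]: 1, 2, 2, 3, 4, 4, 4, 5, 5, 6
  R[7]: 1, 2, 2, 3, 4, 4, 5, 6, 6, 7
  R[8]: 1, 2, 2, 3, 4, 5, 6, 7, 7, 8
  R[9]: 1, 2, 2, 3, 4, 5, 6, 7, 8, 9
  R[10]: 1, 2, 3, 4, 5, 6, 7, 8, 9, 10

so w = (2, 8, 5, 4, 1, 10, 7, 6, 9, 3).

Fulton essential set (8 of the 20 Rothe cells):

[(2, 7, 1), (3, 4, 1), (4, 1, 0), (4, 3, 1), (6, 7, 4), (6, 9, 5), (7, 6, 4), (9, 3, 2)]


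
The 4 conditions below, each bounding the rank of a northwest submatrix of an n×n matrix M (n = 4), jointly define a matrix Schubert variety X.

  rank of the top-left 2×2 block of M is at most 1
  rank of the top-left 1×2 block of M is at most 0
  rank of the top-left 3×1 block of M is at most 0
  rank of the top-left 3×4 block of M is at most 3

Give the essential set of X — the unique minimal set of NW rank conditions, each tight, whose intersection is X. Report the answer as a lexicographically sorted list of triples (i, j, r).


Reconstructing r_w from the 4 given conditions:

  R[1]: 0 | 0 | 1 | 1
  R[2]: 0 | 1 | 2 | 2
  R[3]: 0 | 1 | 2 | 3
  R[4]: 1 | 2 | 3 | 4

giving w = (3, 2, 4, 1) via Δ²R.

2 SE-corners of the 4-cell Rothe diagram give Ess(w):

[(1, 2, 0), (3, 1, 0)]


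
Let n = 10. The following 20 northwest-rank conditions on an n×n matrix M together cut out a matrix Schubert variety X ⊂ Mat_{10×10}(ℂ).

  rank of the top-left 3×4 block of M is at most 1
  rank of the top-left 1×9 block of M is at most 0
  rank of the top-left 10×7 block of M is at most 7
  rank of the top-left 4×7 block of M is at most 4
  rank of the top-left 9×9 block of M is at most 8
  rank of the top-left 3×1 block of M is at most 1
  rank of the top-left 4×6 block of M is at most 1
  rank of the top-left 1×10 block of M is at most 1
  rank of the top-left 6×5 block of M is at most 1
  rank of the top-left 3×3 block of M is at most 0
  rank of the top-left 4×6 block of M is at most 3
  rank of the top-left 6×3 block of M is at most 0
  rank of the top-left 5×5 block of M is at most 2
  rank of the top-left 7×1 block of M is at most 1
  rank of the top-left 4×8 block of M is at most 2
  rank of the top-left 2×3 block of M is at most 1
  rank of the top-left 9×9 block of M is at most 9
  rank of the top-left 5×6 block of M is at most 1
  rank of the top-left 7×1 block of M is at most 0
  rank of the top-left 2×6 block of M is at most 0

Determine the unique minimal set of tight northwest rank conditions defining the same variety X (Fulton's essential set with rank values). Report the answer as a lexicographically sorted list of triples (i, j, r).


Rank table r_w(10×10) implied by the 20 constraints:

  0 | 0 | 0 | 0 | 0 | 0 | 0 | 0 | 0 | 1
  0 | 0 | 0 | 0 | 0 | 0 | 1 | 1 | 1 | 2
  0 | 0 | 0 | 1 | 1 | 1 | 2 | 2 | 2 | 3
  0 | 0 | 0 | 1 | 1 | 1 | 2 | 2 | 3 | 4
  0 | 0 | 0 | 1 | 1 | 1 | 2 | 3 | 4 | 5
  0 | 0 | 0 | 1 | 1 | 2 | 3 | 4 | 5 | 6
  0 | 1 | 1 | 2 | 2 | 3 | 4 | 5 | 6 | 7
  1 | 2 | 2 | 3 | 3 | 4 | 5 | 6 | 7 | 8
  1 | 2 | 3 | 4 | 4 | 5 | 6 | 7 | 8 | 9
  1 | 2 | 3 | 4 | 5 | 6 | 7 | 8 | 9 | 10

giving w = (10, 7, 4, 9, 8, 6, 2, 1, 3, 5) via Δ²R.

Rothe diagram D(w) (34 cells), 7 SE-corners (essential conditions):

[(1, 9, 0), (2, 6, 0), (4, 8, 2), (5, 6, 1), (6, 3, 0), (6, 5, 1), (7, 1, 0)]


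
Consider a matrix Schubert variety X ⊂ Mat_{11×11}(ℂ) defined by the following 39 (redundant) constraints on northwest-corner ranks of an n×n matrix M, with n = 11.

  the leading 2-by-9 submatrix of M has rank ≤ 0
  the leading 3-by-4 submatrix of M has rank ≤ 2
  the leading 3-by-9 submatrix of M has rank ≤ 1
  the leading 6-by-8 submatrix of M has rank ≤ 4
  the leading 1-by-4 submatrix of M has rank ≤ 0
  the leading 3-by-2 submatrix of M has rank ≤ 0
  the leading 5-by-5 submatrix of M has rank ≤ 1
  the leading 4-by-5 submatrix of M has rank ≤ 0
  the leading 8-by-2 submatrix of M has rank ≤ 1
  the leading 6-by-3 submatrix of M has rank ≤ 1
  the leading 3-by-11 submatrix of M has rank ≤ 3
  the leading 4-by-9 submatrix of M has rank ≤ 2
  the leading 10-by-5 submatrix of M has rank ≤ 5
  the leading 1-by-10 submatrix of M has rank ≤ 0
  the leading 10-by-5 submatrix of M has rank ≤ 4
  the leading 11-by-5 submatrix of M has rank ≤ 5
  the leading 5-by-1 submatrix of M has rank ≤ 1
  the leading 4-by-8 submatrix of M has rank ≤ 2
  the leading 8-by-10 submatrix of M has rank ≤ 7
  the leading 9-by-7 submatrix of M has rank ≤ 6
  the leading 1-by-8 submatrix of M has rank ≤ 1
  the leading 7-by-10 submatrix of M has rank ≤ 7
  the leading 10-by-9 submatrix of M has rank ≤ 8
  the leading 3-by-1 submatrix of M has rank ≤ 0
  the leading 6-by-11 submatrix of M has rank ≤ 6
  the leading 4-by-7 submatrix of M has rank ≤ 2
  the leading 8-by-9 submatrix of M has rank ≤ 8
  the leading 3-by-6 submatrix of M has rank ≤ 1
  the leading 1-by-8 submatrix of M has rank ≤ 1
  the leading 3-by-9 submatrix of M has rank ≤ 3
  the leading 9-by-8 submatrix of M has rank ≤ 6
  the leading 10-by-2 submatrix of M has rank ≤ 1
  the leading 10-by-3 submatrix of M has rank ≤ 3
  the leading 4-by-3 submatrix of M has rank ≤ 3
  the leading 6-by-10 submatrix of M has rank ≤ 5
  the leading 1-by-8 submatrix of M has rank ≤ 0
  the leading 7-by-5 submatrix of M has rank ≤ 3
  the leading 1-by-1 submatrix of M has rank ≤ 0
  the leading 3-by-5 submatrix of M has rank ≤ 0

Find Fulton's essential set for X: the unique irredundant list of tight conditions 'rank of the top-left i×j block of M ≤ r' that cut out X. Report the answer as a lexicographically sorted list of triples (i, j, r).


Recovering R(i,j) via the rank-extension bound from the 39 conditions:

  i=1: 0 | 0 | 0 | 0 | 0 | 0 | 0 | 0 | 0 | 0 | 1
  i=2: 0 | 0 | 0 | 0 | 0 | 0 | 0 | 0 | 0 | 1 | 2
  i=3: 0 | 0 | 0 | 0 | 0 | 1 | 1 | 1 | 1 | 2 | 3
  i=4: 0 | 0 | 0 | 0 | 0 | 1 | 2 | 2 | 2 | 3 | 4
  i=5: 1 | 1 | 1 | 1 | 1 | 2 | 3 | 3 | 3 | 4 | 5
  i=6: 1 | 1 | 1 | 2 | 2 | 3 | 4 | 4 | 4 | 5 | 6
  i=7: 1 | 1 | 2 | 3 | 3 | 4 | 5 | 5 | 5 | 6 | 7
  i=8: 1 | 1 | 2 | 3 | 4 | 5 | 6 | 6 | 6 | 7 | 8
  i=9: 1 | 1 | 2 | 3 | 4 | 5 | 6 | 6 | 7 | 8 | 9
  i=10: 1 | 1 | 2 | 3 | 4 | 5 | 6 | 7 | 8 | 9 | 10
  i=11: 1 | 2 | 3 | 4 | 5 | 6 | 7 | 8 | 9 | 10 | 11

reading off 1-entries of Δ²R: w = (11, 10, 6, 7, 1, 4, 3, 5, 9, 8, 2).

|D(w)|=36, |Ess(w)|=6:

[(1, 10, 0), (2, 9, 0), (4, 5, 0), (6, 3, 1), (9, 8, 6), (10, 2, 1)]


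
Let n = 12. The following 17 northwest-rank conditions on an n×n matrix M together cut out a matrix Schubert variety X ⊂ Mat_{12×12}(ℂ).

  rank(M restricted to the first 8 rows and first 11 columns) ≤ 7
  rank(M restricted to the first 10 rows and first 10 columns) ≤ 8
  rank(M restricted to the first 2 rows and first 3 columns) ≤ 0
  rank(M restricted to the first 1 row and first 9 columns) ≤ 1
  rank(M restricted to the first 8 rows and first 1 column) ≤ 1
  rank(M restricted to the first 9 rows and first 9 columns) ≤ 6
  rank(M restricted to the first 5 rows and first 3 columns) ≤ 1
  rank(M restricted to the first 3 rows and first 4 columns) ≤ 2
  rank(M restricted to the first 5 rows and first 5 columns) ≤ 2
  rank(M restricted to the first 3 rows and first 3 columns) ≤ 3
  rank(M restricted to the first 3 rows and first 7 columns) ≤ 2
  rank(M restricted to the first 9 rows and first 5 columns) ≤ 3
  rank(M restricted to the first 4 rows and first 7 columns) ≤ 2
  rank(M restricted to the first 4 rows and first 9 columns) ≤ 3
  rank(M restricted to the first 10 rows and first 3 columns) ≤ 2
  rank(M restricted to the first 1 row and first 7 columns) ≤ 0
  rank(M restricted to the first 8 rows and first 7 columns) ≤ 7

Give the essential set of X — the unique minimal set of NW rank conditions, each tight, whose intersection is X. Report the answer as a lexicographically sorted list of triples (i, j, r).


Rank table r_w(12×12) implied by the 17 constraints:

  i=1: 0 | 0 | 0 | 0 | 0 | 0 | 0 | 1 | 1 | 1 | 1 | 1
  i=2: 0 | 0 | 0 | 1 | 1 | 1 | 1 | 2 | 2 | 2 | 2 | 2
  i=3: 1 | 1 | 1 | 2 | 2 | 2 | 2 | 3 | 3 | 3 | 3 | 3
  i=4: 1 | 1 | 1 | 2 | 2 | 2 | 2 | 3 | 3 | 4 | 4 | 4
  i=5: 1 | 1 | 1 | 2 | 2 | 3 | 3 | 4 | 4 | 5 | 5 | 5
  i=6: 1 | 2 | 2 | 3 | 3 | 4 | 4 | 5 | 5 | 6 | 6 | 6
  i=7: 1 | 2 | 2 | 3 | 3 | 4 | 5 | 6 | 6 | 7 | 7 | 7
  i=8: 1 | 2 | 2 | 3 | 3 | 4 | 5 | 6 | 6 | 7 | 7 | 8
  i=9: 1 | 2 | 2 | 3 | 3 | 4 | 5 | 6 | 6 | 7 | 8 | 9
  i=10: 1 | 2 | 2 | 3 | 4 | 5 | 6 | 7 | 7 | 8 | 9 | 10
  i=11: 1 | 2 | 3 | 4 | 5 | 6 | 7 | 8 | 8 | 9 | 10 | 11
  i=12: 1 | 2 | 3 | 4 | 5 | 6 | 7 | 8 | 9 | 10 | 11 | 12

reading off 1-entries of Δ²R: w = (8, 4, 1, 10, 6, 2, 7, 12, 11, 5, 3, 9).

Fulton essential set (10 of the 29 Rothe cells):

[(1, 7, 0), (2, 3, 0), (4, 7, 2), (4, 9, 3), (5, 3, 1), (5, 5, 2), (8, 11, 7), (9, 5, 3), (9, 9, 6), (10, 3, 2)]


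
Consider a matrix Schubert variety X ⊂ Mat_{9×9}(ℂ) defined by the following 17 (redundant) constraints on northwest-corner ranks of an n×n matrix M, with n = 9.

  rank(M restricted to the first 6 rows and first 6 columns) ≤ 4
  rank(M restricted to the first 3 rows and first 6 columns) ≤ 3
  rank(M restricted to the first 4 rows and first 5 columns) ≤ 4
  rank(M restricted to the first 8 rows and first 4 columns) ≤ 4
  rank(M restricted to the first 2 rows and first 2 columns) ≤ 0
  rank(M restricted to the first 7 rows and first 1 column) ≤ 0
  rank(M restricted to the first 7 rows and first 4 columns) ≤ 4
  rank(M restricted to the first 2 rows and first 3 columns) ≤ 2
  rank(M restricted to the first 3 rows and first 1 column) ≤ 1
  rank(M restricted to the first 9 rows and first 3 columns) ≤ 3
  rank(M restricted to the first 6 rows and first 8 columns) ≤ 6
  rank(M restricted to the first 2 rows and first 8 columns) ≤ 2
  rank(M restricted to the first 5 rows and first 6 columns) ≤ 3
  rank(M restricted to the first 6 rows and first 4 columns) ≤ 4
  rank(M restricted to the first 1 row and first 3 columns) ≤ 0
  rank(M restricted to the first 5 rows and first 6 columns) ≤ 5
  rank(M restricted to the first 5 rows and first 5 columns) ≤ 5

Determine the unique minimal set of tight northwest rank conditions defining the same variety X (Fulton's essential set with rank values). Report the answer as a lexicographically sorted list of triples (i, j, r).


The tightest implied rank at each (i,j), from the 17 conditions:

  R[1]: 0 | 0 | 0 | 1 | 1 | 1 | 1 | 1 | 1
  R[2]: 0 | 0 | 1 | 2 | 2 | 2 | 2 | 2 | 2
  R[3]: 0 | 1 | 2 | 3 | 3 | 3 | 3 | 3 | 3
  R[4]: 0 | 1 | 2 | 3 | 3 | 3 | 4 | 4 | 4
  R[5]: 0 | 1 | 2 | 3 | 3 | 3 | 4 | 5 | 5
  R[6]: 0 | 1 | 2 | 3 | 4 | 4 | 5 | 6 | 6
  R[7]: 0 | 1 | 2 | 3 | 4 | 5 | 6 | 7 | 7
  R[8]: 1 | 2 | 3 | 4 | 5 | 6 | 7 | 8 | 8
  R[9]: 1 | 2 | 3 | 4 | 5 | 6 | 7 | 8 | 9

hence w(1..9) = (4, 3, 2, 7, 8, 5, 6, 1, 9).

ℓ(w)=14; the 4 essential cells (i,j,r):

[(1, 3, 0), (2, 2, 0), (5, 6, 3), (7, 1, 0)]


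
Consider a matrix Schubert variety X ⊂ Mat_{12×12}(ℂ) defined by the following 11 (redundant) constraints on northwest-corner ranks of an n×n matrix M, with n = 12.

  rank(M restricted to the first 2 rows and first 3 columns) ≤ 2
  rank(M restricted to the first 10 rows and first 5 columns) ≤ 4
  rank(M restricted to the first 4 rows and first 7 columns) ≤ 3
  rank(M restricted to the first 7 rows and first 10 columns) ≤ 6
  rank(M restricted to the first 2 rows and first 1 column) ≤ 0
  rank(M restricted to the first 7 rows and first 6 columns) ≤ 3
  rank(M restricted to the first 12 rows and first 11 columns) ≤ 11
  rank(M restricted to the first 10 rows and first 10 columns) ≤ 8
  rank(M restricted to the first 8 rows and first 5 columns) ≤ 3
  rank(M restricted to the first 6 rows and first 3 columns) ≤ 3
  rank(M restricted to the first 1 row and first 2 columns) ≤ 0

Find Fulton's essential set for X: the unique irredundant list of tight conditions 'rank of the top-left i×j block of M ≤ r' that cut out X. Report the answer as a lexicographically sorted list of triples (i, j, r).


Reconstructing r_w from the 11 given conditions:

  0, 0, 1, 1, 1, 1, 1, 1, 1, 1, 1, 1
  0, 1, 2, 2, 2, 2, 2, 2, 2, 2, 2, 2
  1, 2, 3, 3, 3, 3, 3, 3, 3, 3, 3, 3
  1, 2, 3, 3, 3, 3, 3, 4, 4, 4, 4, 4
  1, 2, 3, 3, 3, 3, 4, 5, 5, 5, 5, 5
  1, 2, 3, 3, 3, 3, 4, 5, 6, 6, 6, 6
  1, 2, 3, 3, 3, 3, 4, 5, 6, 6, 7, 7
  1, 2, 3, 3, 3, 4, 5, 6, 7, 7, 8, 8
  1, 2, 3, 4, 4, 5, 6, 7, 8, 8, 9, 9
  1, 2, 3, 4, 4, 5, 6, 7, 8, 8, 9, 10
  1, 2, 3, 4, 5, 6, 7, 8, 9, 9, 10, 11
  1, 2, 3, 4, 5, 6, 7, 8, 9, 10, 11, 12

hence w(1..12) = (3, 2, 1, 8, 7, 9, 11, 6, 4, 12, 5, 10).

D(w) has 21 cells with 8 SE-corners; essential set:

[(1, 2, 0), (2, 1, 0), (4, 7, 3), (7, 6, 3), (7, 10, 6), (8, 5, 3), (10, 5, 4), (10, 10, 8)]


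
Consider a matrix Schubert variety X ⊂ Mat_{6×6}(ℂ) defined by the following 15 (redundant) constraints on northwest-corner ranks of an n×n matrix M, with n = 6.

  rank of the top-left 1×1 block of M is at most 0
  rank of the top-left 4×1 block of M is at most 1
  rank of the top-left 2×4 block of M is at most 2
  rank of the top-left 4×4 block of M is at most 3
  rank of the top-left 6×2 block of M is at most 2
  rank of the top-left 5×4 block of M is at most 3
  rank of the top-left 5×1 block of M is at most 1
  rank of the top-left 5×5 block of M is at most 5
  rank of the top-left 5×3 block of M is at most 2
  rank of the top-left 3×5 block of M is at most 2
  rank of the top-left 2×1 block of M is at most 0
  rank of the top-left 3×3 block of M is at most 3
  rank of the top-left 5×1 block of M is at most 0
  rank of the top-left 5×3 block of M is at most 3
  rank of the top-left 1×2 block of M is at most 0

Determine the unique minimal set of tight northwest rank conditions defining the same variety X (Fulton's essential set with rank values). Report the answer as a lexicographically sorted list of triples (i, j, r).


The tightest implied rank at each (i,j), from the 15 conditions:

  row 1: 0 0 1 1 1 1
  row 2: 0 1 2 2 2 2
  row 3: 0 1 2 2 2 3
  row 4: 0 1 2 3 3 4
  row 5: 0 1 2 3 4 5
  row 6: 1 2 3 4 5 6

the unique w with this rank table is (3, 2, 6, 4, 5, 1).

ℓ(w)=8; the 3 essential cells (i,j,r):

[(1, 2, 0), (3, 5, 2), (5, 1, 0)]


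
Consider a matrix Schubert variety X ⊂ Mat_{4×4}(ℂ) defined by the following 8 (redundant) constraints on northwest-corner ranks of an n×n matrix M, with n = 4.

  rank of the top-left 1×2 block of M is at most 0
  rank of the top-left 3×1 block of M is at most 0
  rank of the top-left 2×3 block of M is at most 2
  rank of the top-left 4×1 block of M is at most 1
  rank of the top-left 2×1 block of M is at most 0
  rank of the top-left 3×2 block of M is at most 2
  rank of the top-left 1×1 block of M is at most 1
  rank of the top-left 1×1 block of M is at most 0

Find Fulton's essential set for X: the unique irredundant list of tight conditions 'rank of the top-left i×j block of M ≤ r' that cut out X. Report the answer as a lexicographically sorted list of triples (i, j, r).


Recovering R(i,j) via the rank-extension bound from the 8 conditions:

  i=1: 0 0 1 1
  i=2: 0 1 2 2
  i=3: 0 1 2 3
  i=4: 1 2 3 4

the unique w with this rank table is (3, 2, 4, 1).

Rothe diagram D(w) (4 cells), 2 SE-corners (essential conditions):

[(1, 2, 0), (3, 1, 0)]


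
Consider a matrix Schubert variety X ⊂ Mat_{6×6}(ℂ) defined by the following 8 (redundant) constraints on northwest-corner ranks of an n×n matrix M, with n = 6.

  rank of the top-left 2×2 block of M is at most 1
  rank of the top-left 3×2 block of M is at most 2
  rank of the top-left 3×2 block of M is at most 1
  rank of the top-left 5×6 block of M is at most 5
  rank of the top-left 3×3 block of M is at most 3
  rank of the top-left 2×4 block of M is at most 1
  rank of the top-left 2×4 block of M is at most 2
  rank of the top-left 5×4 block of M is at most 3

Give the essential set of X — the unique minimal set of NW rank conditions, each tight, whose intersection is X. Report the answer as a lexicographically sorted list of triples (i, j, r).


Rank table r_w(6×6) implied by the 8 constraints:

  i=1: 1 1 1 1 1 1
  i=2: 1 1 1 1 2 2
  i=3: 1 1 2 2 3 3
  i=4: 1 2 3 3 4 4
  i=5: 1 2 3 3 4 5
  i=6: 1 2 3 4 5 6

the unique w with this rank table is (1, 5, 3, 2, 6, 4).

Rothe diagram D(w) (5 cells), 3 SE-corners (essential conditions):

[(2, 4, 1), (3, 2, 1), (5, 4, 3)]


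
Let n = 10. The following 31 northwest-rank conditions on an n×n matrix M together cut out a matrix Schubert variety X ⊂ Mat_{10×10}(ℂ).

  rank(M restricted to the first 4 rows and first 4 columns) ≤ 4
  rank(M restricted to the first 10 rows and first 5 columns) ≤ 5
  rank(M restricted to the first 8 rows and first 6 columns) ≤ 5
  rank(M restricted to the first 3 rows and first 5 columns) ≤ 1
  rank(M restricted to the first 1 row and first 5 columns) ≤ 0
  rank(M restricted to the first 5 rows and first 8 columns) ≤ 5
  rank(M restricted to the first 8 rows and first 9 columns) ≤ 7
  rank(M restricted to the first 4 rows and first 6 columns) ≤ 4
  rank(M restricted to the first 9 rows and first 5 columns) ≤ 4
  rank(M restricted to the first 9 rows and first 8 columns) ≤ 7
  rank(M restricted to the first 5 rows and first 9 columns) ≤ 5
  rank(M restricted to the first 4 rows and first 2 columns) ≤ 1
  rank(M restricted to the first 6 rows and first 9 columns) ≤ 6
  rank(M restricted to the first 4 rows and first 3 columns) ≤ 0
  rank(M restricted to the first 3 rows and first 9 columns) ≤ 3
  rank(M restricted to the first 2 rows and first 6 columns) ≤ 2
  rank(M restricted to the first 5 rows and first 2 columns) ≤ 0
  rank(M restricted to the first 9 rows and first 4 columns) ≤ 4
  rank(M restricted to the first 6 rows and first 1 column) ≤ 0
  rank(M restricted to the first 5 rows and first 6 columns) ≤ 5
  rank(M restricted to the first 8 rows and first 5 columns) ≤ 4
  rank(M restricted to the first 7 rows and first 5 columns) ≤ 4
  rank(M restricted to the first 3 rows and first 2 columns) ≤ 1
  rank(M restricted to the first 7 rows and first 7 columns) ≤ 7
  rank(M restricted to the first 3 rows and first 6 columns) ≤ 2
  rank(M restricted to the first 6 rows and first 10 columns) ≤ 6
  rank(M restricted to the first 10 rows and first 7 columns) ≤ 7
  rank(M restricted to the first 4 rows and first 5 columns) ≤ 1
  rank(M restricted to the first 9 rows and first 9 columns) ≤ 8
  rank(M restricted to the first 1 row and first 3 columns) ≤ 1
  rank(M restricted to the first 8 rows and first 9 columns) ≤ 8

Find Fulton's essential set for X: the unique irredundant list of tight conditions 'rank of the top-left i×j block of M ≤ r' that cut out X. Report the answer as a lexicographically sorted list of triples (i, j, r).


Recovering R(i,j) via the rank-extension bound from the 31 conditions:

  i=1: 0  0  0  0  0  1  1  1  1  1
  i=2: 0  0  0  1  1  2  2  2  2  2
  i=3: 0  0  0  1  1  2  3  3  3  3
  i=4: 0  0  0  1  1  2  3  4  4  4
  i=5: 0  0  1  2  2  3  4  5  5  5
  i=6: 0  1  2  3  3  4  5  6  6  6
  i=7: 1  2  3  4  4  5  6  7  7  7
  i=8: 1  2  3  4  4  5  6  7  7  8
  i=9: 1  2  3  4  4  5  6  7  8  9
  i=10: 1  2  3  4  5  6  7  8  9  10

giving w = (6, 4, 7, 8, 3, 2, 1, 10, 9, 5) via Δ²R.

Rothe diagram D(w) (22 cells), 7 SE-corners (essential conditions):

[(1, 5, 0), (4, 3, 0), (4, 5, 1), (5, 2, 0), (6, 1, 0), (8, 9, 7), (9, 5, 4)]


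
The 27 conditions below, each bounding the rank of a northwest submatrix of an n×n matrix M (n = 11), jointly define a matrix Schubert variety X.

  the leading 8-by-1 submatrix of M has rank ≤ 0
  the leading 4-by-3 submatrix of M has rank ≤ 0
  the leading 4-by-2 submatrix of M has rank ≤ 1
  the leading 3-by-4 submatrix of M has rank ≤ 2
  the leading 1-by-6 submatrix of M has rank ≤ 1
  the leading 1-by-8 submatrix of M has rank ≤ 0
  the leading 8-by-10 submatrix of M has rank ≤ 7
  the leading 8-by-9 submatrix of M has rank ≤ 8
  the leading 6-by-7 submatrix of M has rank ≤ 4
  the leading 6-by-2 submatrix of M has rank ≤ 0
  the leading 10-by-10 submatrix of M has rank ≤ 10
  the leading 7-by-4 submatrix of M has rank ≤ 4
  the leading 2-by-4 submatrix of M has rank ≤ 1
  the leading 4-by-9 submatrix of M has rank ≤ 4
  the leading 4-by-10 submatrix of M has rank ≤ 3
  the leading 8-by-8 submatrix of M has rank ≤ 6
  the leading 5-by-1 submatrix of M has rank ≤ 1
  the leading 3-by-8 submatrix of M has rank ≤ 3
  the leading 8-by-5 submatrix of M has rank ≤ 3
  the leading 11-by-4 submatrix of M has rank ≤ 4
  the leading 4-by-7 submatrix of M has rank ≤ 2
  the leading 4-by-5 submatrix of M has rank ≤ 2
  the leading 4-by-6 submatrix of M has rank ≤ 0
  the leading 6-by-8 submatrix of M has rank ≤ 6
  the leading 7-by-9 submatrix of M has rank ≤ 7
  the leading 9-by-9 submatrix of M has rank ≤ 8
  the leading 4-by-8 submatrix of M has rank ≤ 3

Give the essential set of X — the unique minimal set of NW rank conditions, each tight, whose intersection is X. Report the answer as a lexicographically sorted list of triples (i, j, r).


Rank table r_w(11×11) implied by the 27 constraints:

  R[1]: 0, 0, 0, 0, 0, 0, 0, 0, 1, 1, 1
  R[2]: 0, 0, 0, 0, 0, 0, 1, 1, 2, 2, 2
  R[3]: 0, 0, 0, 0, 0, 0, 1, 2, 3, 3, 3
  R[4]: 0, 0, 0, 0, 0, 0, 1, 2, 3, 3, 4
  R[5]: 0, 0, 1, 1, 1, 1, 2, 3, 4, 4, 5
  R[6]: 0, 0, 1, 2, 2, 2, 3, 4, 5, 5, 6
  R[7]: 0, 1, 2, 3, 3, 3, 4, 5, 6, 6, 7
  R[8]: 0, 1, 2, 3, 3, 4, 5, 6, 7, 7, 8
  R[9]: 1, 2, 3, 4, 4, 5, 6, 7, 8, 8, 9
  R[10]: 1, 2, 3, 4, 5, 6, 7, 8, 9, 9, 10
  R[11]: 1, 2, 3, 4, 5, 6, 7, 8, 9, 10, 11

so w = (9, 7, 8, 11, 3, 4, 2, 6, 1, 5, 10).

D(w) has 34 cells with 6 SE-corners; essential set:

[(1, 8, 0), (4, 6, 0), (4, 10, 3), (6, 2, 0), (8, 1, 0), (8, 5, 3)]


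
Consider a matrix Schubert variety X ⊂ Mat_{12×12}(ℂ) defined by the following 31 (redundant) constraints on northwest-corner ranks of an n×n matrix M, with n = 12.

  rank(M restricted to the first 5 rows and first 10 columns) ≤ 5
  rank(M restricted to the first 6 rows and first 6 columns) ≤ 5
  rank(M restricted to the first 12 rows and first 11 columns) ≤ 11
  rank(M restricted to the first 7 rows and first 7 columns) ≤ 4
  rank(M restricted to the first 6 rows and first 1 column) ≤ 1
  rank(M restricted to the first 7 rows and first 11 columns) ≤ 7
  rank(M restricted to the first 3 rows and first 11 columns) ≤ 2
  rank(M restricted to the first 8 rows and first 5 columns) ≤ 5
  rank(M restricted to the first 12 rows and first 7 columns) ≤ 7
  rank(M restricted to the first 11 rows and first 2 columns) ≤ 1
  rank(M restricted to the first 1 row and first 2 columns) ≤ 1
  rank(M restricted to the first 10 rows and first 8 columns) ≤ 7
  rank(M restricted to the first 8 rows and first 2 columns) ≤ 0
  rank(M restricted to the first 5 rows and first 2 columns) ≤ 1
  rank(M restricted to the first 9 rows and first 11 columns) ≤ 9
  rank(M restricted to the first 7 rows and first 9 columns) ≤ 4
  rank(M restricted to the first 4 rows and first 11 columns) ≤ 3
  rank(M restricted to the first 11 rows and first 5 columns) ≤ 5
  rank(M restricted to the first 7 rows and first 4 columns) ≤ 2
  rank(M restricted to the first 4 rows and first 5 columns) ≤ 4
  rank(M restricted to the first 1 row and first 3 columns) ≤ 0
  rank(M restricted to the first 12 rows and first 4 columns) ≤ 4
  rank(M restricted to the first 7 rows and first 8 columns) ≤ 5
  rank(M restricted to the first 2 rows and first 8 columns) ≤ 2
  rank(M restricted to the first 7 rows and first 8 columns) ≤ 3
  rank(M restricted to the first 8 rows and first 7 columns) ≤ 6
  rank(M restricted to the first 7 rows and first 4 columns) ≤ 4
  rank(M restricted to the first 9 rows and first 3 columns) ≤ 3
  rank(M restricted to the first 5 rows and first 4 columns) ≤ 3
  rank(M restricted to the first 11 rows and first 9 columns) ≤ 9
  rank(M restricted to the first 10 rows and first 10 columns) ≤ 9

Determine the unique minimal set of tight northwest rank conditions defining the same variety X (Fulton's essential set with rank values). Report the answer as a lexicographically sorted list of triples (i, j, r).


Recovering R(i,j) via the rank-extension bound from the 31 conditions:

  0, 0, 0, 1, 1, 1, 1, 1, 1, 1, 1, 1
  0, 0, 1, 2, 2, 2, 2, 2, 2, 2, 2, 2
  0, 0, 1, 2, 2, 2, 2, 2, 2, 2, 2, 3
  0, 0, 1, 2, 3, 3, 3, 3, 3, 3, 3, 4
  0, 0, 1, 2, 3, 3, 3, 3, 4, 4, 4, 5
  0, 0, 1, 2, 3, 3, 3, 3, 4, 5, 5, 6
  0, 0, 1, 2, 3, 3, 3, 3, 4, 5, 6, 7
  0, 0, 1, 2, 3, 4, 4, 4, 5, 6, 7, 8
  1, 1, 2, 3, 4, 5, 5, 5, 6, 7, 8, 9
  1, 1, 2, 3, 4, 5, 6, 6, 7, 8, 9, 10
  1, 1, 2, 3, 4, 5, 6, 7, 8, 9, 10, 11
  1, 2, 3, 4, 5, 6, 7, 8, 9, 10, 11, 12

giving w = (4, 3, 12, 5, 9, 10, 11, 6, 1, 7, 8, 2) via Δ²R.

5 SE-corners of the 35-cell Rothe diagram give Ess(w):

[(1, 3, 0), (3, 11, 2), (7, 8, 3), (8, 2, 0), (11, 2, 1)]
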